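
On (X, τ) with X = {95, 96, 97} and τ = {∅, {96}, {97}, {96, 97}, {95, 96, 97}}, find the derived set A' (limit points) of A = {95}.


A' = ∅

For each x ∈ X, list the open sets U ∈ τ with x ∈ U, then check whether U ∩ (A ∖ {x}) ≠ ∅ for every such U.
  x = 95: open {95, 96, 97} ∋ x has {95, 96, 97} ∩ (A ∖ {95}) = ∅, so x is NOT a limit point.
  x = 96: open {96} ∋ x has {96} ∩ (A ∖ {96}) = ∅, so x is NOT a limit point.
  x = 97: open {97} ∋ x has {97} ∩ (A ∖ {97}) = ∅, so x is NOT a limit point.
Collecting: A' = ∅.


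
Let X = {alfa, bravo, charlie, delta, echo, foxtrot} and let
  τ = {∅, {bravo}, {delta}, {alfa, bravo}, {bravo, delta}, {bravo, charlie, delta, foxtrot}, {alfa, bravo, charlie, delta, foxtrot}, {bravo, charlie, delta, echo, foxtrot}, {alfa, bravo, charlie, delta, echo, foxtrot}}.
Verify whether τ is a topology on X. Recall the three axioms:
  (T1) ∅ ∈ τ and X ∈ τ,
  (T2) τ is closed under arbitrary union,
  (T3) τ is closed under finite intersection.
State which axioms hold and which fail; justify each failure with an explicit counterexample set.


τ is NOT a topology on X.

Axiom (T1): ∅ ∈ τ? Yes; X ∈ τ? Yes.
Axiom (T2/T3): check pairwise unions and intersections of members of τ.
Counterexample for (T2): {delta} ∪ {alfa, bravo} = {alfa, bravo, delta} ∉ τ. Therefore τ is NOT a topology.


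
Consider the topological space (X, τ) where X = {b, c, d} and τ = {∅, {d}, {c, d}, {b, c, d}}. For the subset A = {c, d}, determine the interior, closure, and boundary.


int(A) = {c, d}, cl(A) = {b, c, d}, ∂A = {b}.

Closed sets in (X, τ) are complements of opens:
  closed(X, τ) = {∅, {b}, {b, c}, {b, c, d}}.
int(A) = ⋃ {U ∈ τ : U ⊆ A}. Opens contained in A: ∅, {d}, {c, d}.
Taking the union of these: int(A) = {c, d}.
cl(A) = ⋂ {C closed : A ⊆ C}. Closed sets containing A: {b, c, d}.
Intersecting these: cl(A) = {b, c, d}.
∂A = cl(A) ∖ int(A) = {b, c, d} ∖ {c, d} = {b}.


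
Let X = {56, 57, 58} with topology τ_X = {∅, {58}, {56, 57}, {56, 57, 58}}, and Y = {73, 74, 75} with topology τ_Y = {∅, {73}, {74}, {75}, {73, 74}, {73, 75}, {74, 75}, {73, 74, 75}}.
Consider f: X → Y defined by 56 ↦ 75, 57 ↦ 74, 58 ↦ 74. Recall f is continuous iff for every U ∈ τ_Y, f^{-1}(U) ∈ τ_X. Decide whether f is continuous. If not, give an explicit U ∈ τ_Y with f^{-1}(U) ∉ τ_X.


f is NOT continuous.

Compute f^{-1}(U) for each U ∈ τ_Y:
  U = ∅: f^{-1}(U) = ∅ ∈ τ_X ✓.
  U = {73}: f^{-1}(U) = ∅ ∈ τ_X ✓.
  U = {74}: f^{-1}(U) = {57, 58} ∉ τ_X ✗.
  U = {75}: f^{-1}(U) = {56} ∉ τ_X ✗.
  U = {73, 74}: f^{-1}(U) = {57, 58} ∉ τ_X ✗.
  U = {73, 75}: f^{-1}(U) = {56} ∉ τ_X ✗.
  U = {74, 75}: f^{-1}(U) = {56, 57, 58} ∈ τ_X ✓.
  U = {73, 74, 75}: f^{-1}(U) = {56, 57, 58} ∈ τ_X ✓.
Found U = {74} with f^{-1}(U) = {57, 58} not in τ_X. Therefore f is NOT continuous.


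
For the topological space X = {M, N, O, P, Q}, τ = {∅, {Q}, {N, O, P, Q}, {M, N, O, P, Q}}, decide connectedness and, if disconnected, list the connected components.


(X, τ) is connected.

Find clopen sets (U ∈ τ with X ∖ U ∈ τ):
  U = ∅, X ∖ U = {M, N, O, P, Q} — both open, so U is clopen.
  U = {M, N, O, P, Q}, X ∖ U = ∅ — both open, so U is clopen.
Only trivial clopens (∅ and X) exist, so (X, τ) is connected.
Compute connected components by grouping points that agree on all clopens:
  component: {M, N, O, P, Q}


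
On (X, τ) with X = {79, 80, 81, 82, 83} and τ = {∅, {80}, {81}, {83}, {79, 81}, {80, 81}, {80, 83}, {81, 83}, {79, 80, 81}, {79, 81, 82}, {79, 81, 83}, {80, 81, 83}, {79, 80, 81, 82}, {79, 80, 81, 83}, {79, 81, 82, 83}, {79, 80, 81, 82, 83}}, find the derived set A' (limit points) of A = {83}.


A' = ∅

For each x ∈ X, list the open sets U ∈ τ with x ∈ U, then check whether U ∩ (A ∖ {x}) ≠ ∅ for every such U.
  x = 79: open {79, 81} ∋ x has {79, 81} ∩ (A ∖ {79}) = ∅, so x is NOT a limit point.
  x = 80: open {80} ∋ x has {80} ∩ (A ∖ {80}) = ∅, so x is NOT a limit point.
  x = 81: open {81} ∋ x has {81} ∩ (A ∖ {81}) = ∅, so x is NOT a limit point.
  x = 82: open {79, 81, 82} ∋ x has {79, 81, 82} ∩ (A ∖ {82}) = ∅, so x is NOT a limit point.
  x = 83: open {83} ∋ x has {83} ∩ (A ∖ {83}) = ∅, so x is NOT a limit point.
Collecting: A' = ∅.


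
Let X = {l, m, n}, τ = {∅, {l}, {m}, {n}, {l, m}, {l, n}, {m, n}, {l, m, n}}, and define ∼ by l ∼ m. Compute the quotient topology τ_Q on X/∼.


X/∼ = {[l=m], [n]}; |τ_Q| = 4.

Equivalence classes: [l=m], [n].
Quotient map π: X → X/∼ sends l ↦ [l=m], m ↦ [l=m], n ↦ [n].
For each subset V ⊆ X/∼, compute π^{-1}(V) ⊆ X and check whether π^{-1}(V) ∈ τ. V is open in τ_Q iff π^{-1}(V) ∈ τ.
  V = {}: π^{-1}(V) = ∅ ∈ τ ✓.
  V = {[l=m]}: π^{-1}(V) = {l, m} ∈ τ ✓.
  V = {[n]}: π^{-1}(V) = {n} ∈ τ ✓.
  V = {[l=m], [n]}: π^{-1}(V) = {l, m, n} ∈ τ ✓.
Open sets in the quotient: τ_Q = {{}, {[l=m]}, {[n]}, {[l=m], [n]}} (4 elements).


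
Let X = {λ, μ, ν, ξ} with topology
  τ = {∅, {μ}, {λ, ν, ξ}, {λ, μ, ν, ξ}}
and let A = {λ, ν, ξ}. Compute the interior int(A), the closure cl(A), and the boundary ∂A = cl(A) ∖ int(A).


int(A) = {λ, ν, ξ}, cl(A) = {λ, ν, ξ}, ∂A = ∅.

Closed sets in (X, τ) are complements of opens:
  closed(X, τ) = {∅, {μ}, {λ, ν, ξ}, {λ, μ, ν, ξ}}.
int(A) = ⋃ {U ∈ τ : U ⊆ A}. Opens contained in A: ∅, {λ, ν, ξ}.
Taking the union of these: int(A) = {λ, ν, ξ}.
cl(A) = ⋂ {C closed : A ⊆ C}. Closed sets containing A: {λ, ν, ξ}, {λ, μ, ν, ξ}.
Intersecting these: cl(A) = {λ, ν, ξ}.
∂A = cl(A) ∖ int(A) = {λ, ν, ξ} ∖ {λ, ν, ξ} = ∅.


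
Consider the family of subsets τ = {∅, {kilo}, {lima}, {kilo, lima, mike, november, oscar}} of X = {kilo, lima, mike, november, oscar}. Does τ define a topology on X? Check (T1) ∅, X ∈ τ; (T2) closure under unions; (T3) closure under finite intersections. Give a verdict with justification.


τ is NOT a topology on X.

Axiom (T1): ∅ ∈ τ? Yes; X ∈ τ? Yes.
Axiom (T2/T3): check pairwise unions and intersections of members of τ.
Counterexample for (T2): {kilo} ∪ {lima} = {kilo, lima} ∉ τ. Therefore τ is NOT a topology.


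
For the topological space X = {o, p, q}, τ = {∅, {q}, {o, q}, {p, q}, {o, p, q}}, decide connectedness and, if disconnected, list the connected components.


(X, τ) is connected.

Find clopen sets (U ∈ τ with X ∖ U ∈ τ):
  U = ∅, X ∖ U = {o, p, q} — both open, so U is clopen.
  U = {o, p, q}, X ∖ U = ∅ — both open, so U is clopen.
Only trivial clopens (∅ and X) exist, so (X, τ) is connected.
Compute connected components by grouping points that agree on all clopens:
  component: {o, p, q}


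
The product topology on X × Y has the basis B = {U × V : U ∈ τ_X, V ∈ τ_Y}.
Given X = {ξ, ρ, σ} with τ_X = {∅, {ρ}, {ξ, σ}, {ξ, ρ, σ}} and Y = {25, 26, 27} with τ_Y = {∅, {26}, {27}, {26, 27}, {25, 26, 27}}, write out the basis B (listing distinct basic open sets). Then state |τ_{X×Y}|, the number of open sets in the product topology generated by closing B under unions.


Basis B = {∅ × ∅, {ρ} × {26}, {ρ} × {27}, {ξ, σ} × {26}, {ξ, σ} × {27}, {ρ} × {26, 27}, {ξ, ρ, σ} × {26}, {ξ, ρ, σ} × {27}, {ρ} × {25, 26, 27}, {ξ, σ} × {26, 27}, {ξ, σ} × {25, 26, 27}, {ξ, ρ, σ} × {26, 27}, {ξ, ρ, σ} × {25, 26, 27}}; |τ_{X×Y}| = 25.

Enumerate products U × V with U ∈ τ_X, V ∈ τ_Y (deduplicated):
  ∅ × ∅ = {} (∅)
  {ρ} × {26} = {(ρ,26)}
  {ρ} × {27} = {(ρ,27)}
  {ξ, σ} × {26} = {(ξ,26), (σ,26)}
  {ξ, σ} × {27} = {(ξ,27), (σ,27)}
  {ρ} × {26, 27} = {(ρ,26), (ρ,27)}
  {ξ, ρ, σ} × {26} = {(ξ,26), (ρ,26), (σ,26)}
  {ξ, ρ, σ} × {27} = {(ξ,27), (ρ,27), (σ,27)}
  {ρ} × {25, 26, 27} = {(ρ,25), (ρ,26), (ρ,27)}
  {ξ, σ} × {26, 27} = {(ξ,26), (ξ,27), (σ,26), (σ,27)}
  {ξ, σ} × {25, 26, 27} = {(ξ,25), (ξ,26), (ξ,27), (σ,25), (σ,26), (σ,27)}
  {ξ, ρ, σ} × {26, 27} = {(ξ,26), (ξ,27), (ρ,26), (ρ,27), (σ,26), (σ,27)}
  {ξ, ρ, σ} × {25, 26, 27} = {(ξ,25), (ξ,26), (ξ,27), (ρ,25), (ρ,26), (ρ,27), (σ,25), (σ,26), (σ,27)}
These 13 distinct sets form the basis B.
Close under arbitrary unions to get τ_{X×Y}; counting gives |τ_{X×Y}| = 25.


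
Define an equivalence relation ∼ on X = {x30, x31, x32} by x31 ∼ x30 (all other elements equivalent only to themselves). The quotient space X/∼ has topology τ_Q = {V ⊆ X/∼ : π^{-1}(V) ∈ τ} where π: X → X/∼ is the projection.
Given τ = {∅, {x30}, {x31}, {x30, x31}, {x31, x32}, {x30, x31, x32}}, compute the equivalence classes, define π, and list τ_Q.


X/∼ = {[x30=x31], [x32]}; |τ_Q| = 3.

Equivalence classes: [x30=x31], [x32].
Quotient map π: X → X/∼ sends x30 ↦ [x30=x31], x31 ↦ [x30=x31], x32 ↦ [x32].
For each subset V ⊆ X/∼, compute π^{-1}(V) ⊆ X and check whether π^{-1}(V) ∈ τ. V is open in τ_Q iff π^{-1}(V) ∈ τ.
  V = {}: π^{-1}(V) = ∅ ∈ τ ✓.
  V = {[x30=x31]}: π^{-1}(V) = {x30, x31} ∈ τ ✓.
  V = {[x32]}: π^{-1}(V) = {x32} ∉ τ ✗.
  V = {[x30=x31], [x32]}: π^{-1}(V) = {x30, x31, x32} ∈ τ ✓.
Open sets in the quotient: τ_Q = {{}, {[x30=x31]}, {[x30=x31], [x32]}} (3 elements).


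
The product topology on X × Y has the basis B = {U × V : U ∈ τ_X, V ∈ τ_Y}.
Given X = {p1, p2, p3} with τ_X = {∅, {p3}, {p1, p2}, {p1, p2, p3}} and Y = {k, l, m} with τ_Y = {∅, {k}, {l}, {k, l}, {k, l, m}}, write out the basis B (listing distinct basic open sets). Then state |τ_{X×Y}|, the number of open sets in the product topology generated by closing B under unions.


Basis B = {∅ × ∅, {p3} × {k}, {p3} × {l}, {p1, p2} × {k}, {p1, p2} × {l}, {p3} × {k, l}, {p1, p2, p3} × {k}, {p1, p2, p3} × {l}, {p3} × {k, l, m}, {p1, p2} × {k, l}, {p1, p2} × {k, l, m}, {p1, p2, p3} × {k, l}, {p1, p2, p3} × {k, l, m}}; |τ_{X×Y}| = 25.

Enumerate products U × V with U ∈ τ_X, V ∈ τ_Y (deduplicated):
  ∅ × ∅ = {} (∅)
  {p3} × {k} = {(p3,k)}
  {p3} × {l} = {(p3,l)}
  {p1, p2} × {k} = {(p1,k), (p2,k)}
  {p1, p2} × {l} = {(p1,l), (p2,l)}
  {p3} × {k, l} = {(p3,k), (p3,l)}
  {p1, p2, p3} × {k} = {(p1,k), (p2,k), (p3,k)}
  {p1, p2, p3} × {l} = {(p1,l), (p2,l), (p3,l)}
  {p3} × {k, l, m} = {(p3,k), (p3,l), (p3,m)}
  {p1, p2} × {k, l} = {(p1,k), (p1,l), (p2,k), (p2,l)}
  {p1, p2} × {k, l, m} = {(p1,k), (p1,l), (p1,m), (p2,k), (p2,l), (p2,m)}
  {p1, p2, p3} × {k, l} = {(p1,k), (p1,l), (p2,k), (p2,l), (p3,k), (p3,l)}
  {p1, p2, p3} × {k, l, m} = {(p1,k), (p1,l), (p1,m), (p2,k), (p2,l), (p2,m), (p3,k), (p3,l), (p3,m)}
These 13 distinct sets form the basis B.
Close under arbitrary unions to get τ_{X×Y}; counting gives |τ_{X×Y}| = 25.


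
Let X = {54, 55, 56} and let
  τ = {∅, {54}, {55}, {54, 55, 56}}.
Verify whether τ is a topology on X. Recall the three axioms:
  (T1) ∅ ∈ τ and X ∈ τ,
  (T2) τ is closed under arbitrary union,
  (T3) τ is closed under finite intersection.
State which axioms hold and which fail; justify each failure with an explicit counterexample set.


τ is NOT a topology on X.

Axiom (T1): ∅ ∈ τ? Yes; X ∈ τ? Yes.
Axiom (T2/T3): check pairwise unions and intersections of members of τ.
Counterexample for (T2): {54} ∪ {55} = {54, 55} ∉ τ. Therefore τ is NOT a topology.


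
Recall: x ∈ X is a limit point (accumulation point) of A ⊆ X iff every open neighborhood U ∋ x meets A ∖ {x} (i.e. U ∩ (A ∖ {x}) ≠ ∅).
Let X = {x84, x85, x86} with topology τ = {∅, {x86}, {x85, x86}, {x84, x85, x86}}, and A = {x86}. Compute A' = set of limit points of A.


A' = {x84, x85}

For each x ∈ X, list the open sets U ∈ τ with x ∈ U, then check whether U ∩ (A ∖ {x}) ≠ ∅ for every such U.
  x = x84: opens ∋ x are {x84, x85, x86}; each meets A ∖ {x84}, so x IS a limit point.
  x = x85: opens ∋ x are {x85, x86}, {x84, x85, x86}; each meets A ∖ {x85}, so x IS a limit point.
  x = x86: open {x86} ∋ x has {x86} ∩ (A ∖ {x86}) = ∅, so x is NOT a limit point.
Collecting: A' = {x84, x85}.


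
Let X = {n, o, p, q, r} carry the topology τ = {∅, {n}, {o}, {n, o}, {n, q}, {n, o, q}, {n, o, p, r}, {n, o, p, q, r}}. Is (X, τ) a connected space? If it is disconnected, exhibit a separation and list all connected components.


(X, τ) is connected.

Find clopen sets (U ∈ τ with X ∖ U ∈ τ):
  U = ∅, X ∖ U = {n, o, p, q, r} — both open, so U is clopen.
  U = {n, o, p, q, r}, X ∖ U = ∅ — both open, so U is clopen.
Only trivial clopens (∅ and X) exist, so (X, τ) is connected.
Compute connected components by grouping points that agree on all clopens:
  component: {n, o, p, q, r}


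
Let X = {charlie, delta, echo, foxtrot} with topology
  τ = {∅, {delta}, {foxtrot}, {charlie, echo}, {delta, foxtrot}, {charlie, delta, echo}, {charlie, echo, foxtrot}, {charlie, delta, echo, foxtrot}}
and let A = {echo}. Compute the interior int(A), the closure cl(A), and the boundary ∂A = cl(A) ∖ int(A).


int(A) = ∅, cl(A) = {charlie, echo}, ∂A = {charlie, echo}.

Closed sets in (X, τ) are complements of opens:
  closed(X, τ) = {∅, {delta}, {foxtrot}, {charlie, echo}, {delta, foxtrot}, {charlie, delta, echo}, {charlie, echo, foxtrot}, {charlie, delta, echo, foxtrot}}.
int(A) = ⋃ {U ∈ τ : U ⊆ A}. Opens contained in A: ∅.
Taking the union of these: int(A) = ∅.
cl(A) = ⋂ {C closed : A ⊆ C}. Closed sets containing A: {charlie, echo}, {charlie, delta, echo}, {charlie, echo, foxtrot}, {charlie, delta, echo, foxtrot}.
Intersecting these: cl(A) = {charlie, echo}.
∂A = cl(A) ∖ int(A) = {charlie, echo} ∖ ∅ = {charlie, echo}.


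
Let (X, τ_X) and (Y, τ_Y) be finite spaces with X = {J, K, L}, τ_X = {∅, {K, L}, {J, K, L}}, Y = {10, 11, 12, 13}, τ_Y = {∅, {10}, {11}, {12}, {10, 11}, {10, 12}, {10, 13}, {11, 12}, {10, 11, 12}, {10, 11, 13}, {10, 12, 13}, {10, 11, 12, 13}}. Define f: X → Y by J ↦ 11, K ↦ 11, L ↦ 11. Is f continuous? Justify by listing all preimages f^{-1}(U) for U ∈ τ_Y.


f IS continuous.

Compute f^{-1}(U) for each U ∈ τ_Y:
  U = ∅: f^{-1}(U) = ∅ ∈ τ_X ✓.
  U = {10}: f^{-1}(U) = ∅ ∈ τ_X ✓.
  U = {11}: f^{-1}(U) = {J, K, L} ∈ τ_X ✓.
  U = {12}: f^{-1}(U) = ∅ ∈ τ_X ✓.
  U = {10, 11}: f^{-1}(U) = {J, K, L} ∈ τ_X ✓.
  U = {10, 12}: f^{-1}(U) = ∅ ∈ τ_X ✓.
  U = {10, 13}: f^{-1}(U) = ∅ ∈ τ_X ✓.
  U = {11, 12}: f^{-1}(U) = {J, K, L} ∈ τ_X ✓.
  U = {10, 11, 12}: f^{-1}(U) = {J, K, L} ∈ τ_X ✓.
  U = {10, 11, 13}: f^{-1}(U) = {J, K, L} ∈ τ_X ✓.
  U = {10, 12, 13}: f^{-1}(U) = ∅ ∈ τ_X ✓.
  U = {10, 11, 12, 13}: f^{-1}(U) = {J, K, L} ∈ τ_X ✓.
Every preimage lies in τ_X, so f IS continuous.


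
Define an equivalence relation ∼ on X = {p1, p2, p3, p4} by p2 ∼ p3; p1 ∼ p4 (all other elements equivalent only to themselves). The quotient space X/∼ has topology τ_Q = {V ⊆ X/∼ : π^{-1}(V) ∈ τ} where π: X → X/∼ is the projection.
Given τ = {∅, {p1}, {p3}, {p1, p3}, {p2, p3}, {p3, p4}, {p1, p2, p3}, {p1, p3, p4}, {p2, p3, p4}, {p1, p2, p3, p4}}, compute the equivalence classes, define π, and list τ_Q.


X/∼ = {[p1=p4], [p2=p3]}; |τ_Q| = 3.

Equivalence classes: [p1=p4], [p2=p3].
Quotient map π: X → X/∼ sends p1 ↦ [p1=p4], p2 ↦ [p2=p3], p3 ↦ [p2=p3], p4 ↦ [p1=p4].
For each subset V ⊆ X/∼, compute π^{-1}(V) ⊆ X and check whether π^{-1}(V) ∈ τ. V is open in τ_Q iff π^{-1}(V) ∈ τ.
  V = {}: π^{-1}(V) = ∅ ∈ τ ✓.
  V = {[p1=p4]}: π^{-1}(V) = {p1, p4} ∉ τ ✗.
  V = {[p2=p3]}: π^{-1}(V) = {p2, p3} ∈ τ ✓.
  V = {[p1=p4], [p2=p3]}: π^{-1}(V) = {p1, p2, p3, p4} ∈ τ ✓.
Open sets in the quotient: τ_Q = {{}, {[p2=p3]}, {[p1=p4], [p2=p3]}} (3 elements).


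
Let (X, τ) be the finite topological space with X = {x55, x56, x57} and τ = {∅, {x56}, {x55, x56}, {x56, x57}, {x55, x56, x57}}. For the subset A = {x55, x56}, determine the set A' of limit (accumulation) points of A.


A' = {x55, x57}

For each x ∈ X, list the open sets U ∈ τ with x ∈ U, then check whether U ∩ (A ∖ {x}) ≠ ∅ for every such U.
  x = x55: opens ∋ x are {x55, x56}, {x55, x56, x57}; each meets A ∖ {x55}, so x IS a limit point.
  x = x56: open {x56} ∋ x has {x56} ∩ (A ∖ {x56}) = ∅, so x is NOT a limit point.
  x = x57: opens ∋ x are {x56, x57}, {x55, x56, x57}; each meets A ∖ {x57}, so x IS a limit point.
Collecting: A' = {x55, x57}.


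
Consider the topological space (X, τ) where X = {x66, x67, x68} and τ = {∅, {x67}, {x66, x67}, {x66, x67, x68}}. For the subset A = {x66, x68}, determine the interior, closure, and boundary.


int(A) = ∅, cl(A) = {x66, x68}, ∂A = {x66, x68}.

Closed sets in (X, τ) are complements of opens:
  closed(X, τ) = {∅, {x68}, {x66, x68}, {x66, x67, x68}}.
int(A) = ⋃ {U ∈ τ : U ⊆ A}. Opens contained in A: ∅.
Taking the union of these: int(A) = ∅.
cl(A) = ⋂ {C closed : A ⊆ C}. Closed sets containing A: {x66, x68}, {x66, x67, x68}.
Intersecting these: cl(A) = {x66, x68}.
∂A = cl(A) ∖ int(A) = {x66, x68} ∖ ∅ = {x66, x68}.


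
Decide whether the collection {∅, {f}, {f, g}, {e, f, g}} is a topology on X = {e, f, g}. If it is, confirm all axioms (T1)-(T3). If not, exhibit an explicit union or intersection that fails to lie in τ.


τ IS a topology on X.

Axiom (T1): ∅ ∈ τ? Yes; X ∈ τ? Yes.
Axiom (T2/T3): check pairwise unions and intersections of members of τ.
All pairwise intersections and unions checked — each lies in τ. Therefore τ satisfies (T1), (T2), (T3): it IS a topology on X.


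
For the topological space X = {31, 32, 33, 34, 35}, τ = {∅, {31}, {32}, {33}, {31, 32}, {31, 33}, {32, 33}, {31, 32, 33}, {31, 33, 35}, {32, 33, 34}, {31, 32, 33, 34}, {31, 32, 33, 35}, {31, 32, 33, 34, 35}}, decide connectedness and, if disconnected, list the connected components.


(X, τ) is connected.

Find clopen sets (U ∈ τ with X ∖ U ∈ τ):
  U = ∅, X ∖ U = {31, 32, 33, 34, 35} — both open, so U is clopen.
  U = {31, 32, 33, 34, 35}, X ∖ U = ∅ — both open, so U is clopen.
Only trivial clopens (∅ and X) exist, so (X, τ) is connected.
Compute connected components by grouping points that agree on all clopens:
  component: {31, 32, 33, 34, 35}


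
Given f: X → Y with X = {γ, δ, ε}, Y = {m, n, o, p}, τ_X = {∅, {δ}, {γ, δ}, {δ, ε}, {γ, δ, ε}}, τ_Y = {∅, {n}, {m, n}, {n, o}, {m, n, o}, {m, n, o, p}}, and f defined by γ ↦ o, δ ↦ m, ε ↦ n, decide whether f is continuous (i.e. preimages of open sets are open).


f is NOT continuous.

Compute f^{-1}(U) for each U ∈ τ_Y:
  U = ∅: f^{-1}(U) = ∅ ∈ τ_X ✓.
  U = {n}: f^{-1}(U) = {ε} ∉ τ_X ✗.
  U = {m, n}: f^{-1}(U) = {δ, ε} ∈ τ_X ✓.
  U = {n, o}: f^{-1}(U) = {γ, ε} ∉ τ_X ✗.
  U = {m, n, o}: f^{-1}(U) = {γ, δ, ε} ∈ τ_X ✓.
  U = {m, n, o, p}: f^{-1}(U) = {γ, δ, ε} ∈ τ_X ✓.
Found U = {n} with f^{-1}(U) = {ε} not in τ_X. Therefore f is NOT continuous.


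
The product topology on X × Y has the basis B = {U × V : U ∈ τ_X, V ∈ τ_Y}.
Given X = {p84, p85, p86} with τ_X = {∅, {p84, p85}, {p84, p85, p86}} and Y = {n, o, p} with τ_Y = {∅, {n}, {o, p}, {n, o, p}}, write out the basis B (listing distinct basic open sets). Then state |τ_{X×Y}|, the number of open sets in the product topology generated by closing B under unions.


Basis B = {∅ × ∅, {p84, p85} × {n}, {p84, p85, p86} × {n}, {p84, p85} × {o, p}, {p84, p85} × {n, o, p}, {p84, p85, p86} × {o, p}, {p84, p85, p86} × {n, o, p}}; |τ_{X×Y}| = 9.

Enumerate products U × V with U ∈ τ_X, V ∈ τ_Y (deduplicated):
  ∅ × ∅ = {} (∅)
  {p84, p85} × {n} = {(p84,n), (p85,n)}
  {p84, p85, p86} × {n} = {(p84,n), (p85,n), (p86,n)}
  {p84, p85} × {o, p} = {(p84,o), (p84,p), (p85,o), (p85,p)}
  {p84, p85} × {n, o, p} = {(p84,n), (p84,o), (p84,p), (p85,n), (p85,o), (p85,p)}
  {p84, p85, p86} × {o, p} = {(p84,o), (p84,p), (p85,o), (p85,p), (p86,o), (p86,p)}
  {p84, p85, p86} × {n, o, p} = {(p84,n), (p84,o), (p84,p), (p85,n), (p85,o), (p85,p), (p86,n), (p86,o), (p86,p)}
These 7 distinct sets form the basis B.
Close under arbitrary unions to get τ_{X×Y}; counting gives |τ_{X×Y}| = 9.


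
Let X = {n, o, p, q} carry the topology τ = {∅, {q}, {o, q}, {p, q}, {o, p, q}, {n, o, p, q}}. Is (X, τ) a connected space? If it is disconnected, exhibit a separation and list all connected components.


(X, τ) is connected.

Find clopen sets (U ∈ τ with X ∖ U ∈ τ):
  U = ∅, X ∖ U = {n, o, p, q} — both open, so U is clopen.
  U = {n, o, p, q}, X ∖ U = ∅ — both open, so U is clopen.
Only trivial clopens (∅ and X) exist, so (X, τ) is connected.
Compute connected components by grouping points that agree on all clopens:
  component: {n, o, p, q}


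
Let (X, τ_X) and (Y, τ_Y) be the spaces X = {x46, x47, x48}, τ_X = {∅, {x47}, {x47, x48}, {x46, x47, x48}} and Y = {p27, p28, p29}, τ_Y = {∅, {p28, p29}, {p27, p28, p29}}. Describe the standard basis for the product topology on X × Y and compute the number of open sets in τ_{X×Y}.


Basis B = {∅ × ∅, {x47} × {p28, p29}, {x47} × {p27, p28, p29}, {x47, x48} × {p28, p29}, {x46, x47, x48} × {p28, p29}, {x47, x48} × {p27, p28, p29}, {x46, x47, x48} × {p27, p28, p29}}; |τ_{X×Y}| = 10.

Enumerate products U × V with U ∈ τ_X, V ∈ τ_Y (deduplicated):
  ∅ × ∅ = {} (∅)
  {x47} × {p28, p29} = {(x47,p28), (x47,p29)}
  {x47} × {p27, p28, p29} = {(x47,p27), (x47,p28), (x47,p29)}
  {x47, x48} × {p28, p29} = {(x47,p28), (x47,p29), (x48,p28), (x48,p29)}
  {x46, x47, x48} × {p28, p29} = {(x46,p28), (x46,p29), (x47,p28), (x47,p29), (x48,p28), (x48,p29)}
  {x47, x48} × {p27, p28, p29} = {(x47,p27), (x47,p28), (x47,p29), (x48,p27), (x48,p28), (x48,p29)}
  {x46, x47, x48} × {p27, p28, p29} = {(x46,p27), (x46,p28), (x46,p29), (x47,p27), (x47,p28), (x47,p29), (x48,p27), (x48,p28), (x48,p29)}
These 7 distinct sets form the basis B.
Close under arbitrary unions to get τ_{X×Y}; counting gives |τ_{X×Y}| = 10.


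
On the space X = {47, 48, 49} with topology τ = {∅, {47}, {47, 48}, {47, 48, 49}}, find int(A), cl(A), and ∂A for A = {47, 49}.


int(A) = {47}, cl(A) = {47, 48, 49}, ∂A = {48, 49}.

Closed sets in (X, τ) are complements of opens:
  closed(X, τ) = {∅, {49}, {48, 49}, {47, 48, 49}}.
int(A) = ⋃ {U ∈ τ : U ⊆ A}. Opens contained in A: ∅, {47}.
Taking the union of these: int(A) = {47}.
cl(A) = ⋂ {C closed : A ⊆ C}. Closed sets containing A: {47, 48, 49}.
Intersecting these: cl(A) = {47, 48, 49}.
∂A = cl(A) ∖ int(A) = {47, 48, 49} ∖ {47} = {48, 49}.


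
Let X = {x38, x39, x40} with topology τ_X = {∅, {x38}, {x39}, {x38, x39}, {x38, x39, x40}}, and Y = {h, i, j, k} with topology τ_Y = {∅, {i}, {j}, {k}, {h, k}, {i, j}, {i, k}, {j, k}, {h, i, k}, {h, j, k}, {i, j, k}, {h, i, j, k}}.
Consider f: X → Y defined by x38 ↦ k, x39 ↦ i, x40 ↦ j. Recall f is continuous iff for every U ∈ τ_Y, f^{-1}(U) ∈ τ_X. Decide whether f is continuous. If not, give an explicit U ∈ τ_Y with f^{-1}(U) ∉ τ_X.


f is NOT continuous.

Compute f^{-1}(U) for each U ∈ τ_Y:
  U = ∅: f^{-1}(U) = ∅ ∈ τ_X ✓.
  U = {i}: f^{-1}(U) = {x39} ∈ τ_X ✓.
  U = {j}: f^{-1}(U) = {x40} ∉ τ_X ✗.
  U = {k}: f^{-1}(U) = {x38} ∈ τ_X ✓.
  U = {h, k}: f^{-1}(U) = {x38} ∈ τ_X ✓.
  U = {i, j}: f^{-1}(U) = {x39, x40} ∉ τ_X ✗.
  U = {i, k}: f^{-1}(U) = {x38, x39} ∈ τ_X ✓.
  U = {j, k}: f^{-1}(U) = {x38, x40} ∉ τ_X ✗.
  U = {h, i, k}: f^{-1}(U) = {x38, x39} ∈ τ_X ✓.
  U = {h, j, k}: f^{-1}(U) = {x38, x40} ∉ τ_X ✗.
  U = {i, j, k}: f^{-1}(U) = {x38, x39, x40} ∈ τ_X ✓.
  U = {h, i, j, k}: f^{-1}(U) = {x38, x39, x40} ∈ τ_X ✓.
Found U = {j} with f^{-1}(U) = {x40} not in τ_X. Therefore f is NOT continuous.


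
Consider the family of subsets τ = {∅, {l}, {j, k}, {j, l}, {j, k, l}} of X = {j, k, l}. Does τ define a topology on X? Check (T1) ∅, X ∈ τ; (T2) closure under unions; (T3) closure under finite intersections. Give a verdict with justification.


τ is NOT a topology on X.

Axiom (T1): ∅ ∈ τ? Yes; X ∈ τ? Yes.
Axiom (T2/T3): check pairwise unions and intersections of members of τ.
Counterexample for (T3): {j, k} ∩ {j, l} = {j} ∉ τ. Therefore τ is NOT a topology.


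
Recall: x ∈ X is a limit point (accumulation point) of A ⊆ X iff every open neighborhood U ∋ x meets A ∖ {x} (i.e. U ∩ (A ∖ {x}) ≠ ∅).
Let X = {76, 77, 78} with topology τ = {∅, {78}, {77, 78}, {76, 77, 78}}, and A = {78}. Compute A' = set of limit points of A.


A' = {76, 77}

For each x ∈ X, list the open sets U ∈ τ with x ∈ U, then check whether U ∩ (A ∖ {x}) ≠ ∅ for every such U.
  x = 76: opens ∋ x are {76, 77, 78}; each meets A ∖ {76}, so x IS a limit point.
  x = 77: opens ∋ x are {77, 78}, {76, 77, 78}; each meets A ∖ {77}, so x IS a limit point.
  x = 78: open {78} ∋ x has {78} ∩ (A ∖ {78}) = ∅, so x is NOT a limit point.
Collecting: A' = {76, 77}.


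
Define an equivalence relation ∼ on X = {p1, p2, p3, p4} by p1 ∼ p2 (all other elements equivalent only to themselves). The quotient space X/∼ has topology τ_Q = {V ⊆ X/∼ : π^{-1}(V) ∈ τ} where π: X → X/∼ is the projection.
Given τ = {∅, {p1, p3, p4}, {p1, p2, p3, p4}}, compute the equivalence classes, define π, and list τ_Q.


X/∼ = {[p1=p2], [p3], [p4]}; |τ_Q| = 2.

Equivalence classes: [p1=p2], [p3], [p4].
Quotient map π: X → X/∼ sends p1 ↦ [p1=p2], p2 ↦ [p1=p2], p3 ↦ [p3], p4 ↦ [p4].
For each subset V ⊆ X/∼, compute π^{-1}(V) ⊆ X and check whether π^{-1}(V) ∈ τ. V is open in τ_Q iff π^{-1}(V) ∈ τ.
  V = {}: π^{-1}(V) = ∅ ∈ τ ✓.
  V = {[p1=p2]}: π^{-1}(V) = {p1, p2} ∉ τ ✗.
  V = {[p3]}: π^{-1}(V) = {p3} ∉ τ ✗.
  V = {[p1=p2], [p3]}: π^{-1}(V) = {p1, p2, p3} ∉ τ ✗.
  V = {[p4]}: π^{-1}(V) = {p4} ∉ τ ✗.
  V = {[p1=p2], [p4]}: π^{-1}(V) = {p1, p2, p4} ∉ τ ✗.
  V = {[p3], [p4]}: π^{-1}(V) = {p3, p4} ∉ τ ✗.
  V = {[p1=p2], [p3], [p4]}: π^{-1}(V) = {p1, p2, p3, p4} ∈ τ ✓.
Open sets in the quotient: τ_Q = {{}, {[p1=p2], [p3], [p4]}} (2 elements).


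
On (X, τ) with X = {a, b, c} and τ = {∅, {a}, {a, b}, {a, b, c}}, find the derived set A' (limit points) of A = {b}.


A' = {c}

For each x ∈ X, list the open sets U ∈ τ with x ∈ U, then check whether U ∩ (A ∖ {x}) ≠ ∅ for every such U.
  x = a: open {a} ∋ x has {a} ∩ (A ∖ {a}) = ∅, so x is NOT a limit point.
  x = b: open {a, b} ∋ x has {a, b} ∩ (A ∖ {b}) = ∅, so x is NOT a limit point.
  x = c: opens ∋ x are {a, b, c}; each meets A ∖ {c}, so x IS a limit point.
Collecting: A' = {c}.


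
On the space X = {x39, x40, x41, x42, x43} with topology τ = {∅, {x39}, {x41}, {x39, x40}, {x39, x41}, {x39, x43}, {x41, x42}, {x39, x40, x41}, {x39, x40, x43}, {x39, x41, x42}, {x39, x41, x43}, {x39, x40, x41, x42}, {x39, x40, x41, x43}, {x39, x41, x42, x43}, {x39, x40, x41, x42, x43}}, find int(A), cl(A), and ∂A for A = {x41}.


int(A) = {x41}, cl(A) = {x41, x42}, ∂A = {x42}.

Closed sets in (X, τ) are complements of opens:
  closed(X, τ) = {∅, {x40}, {x42}, {x43}, {x40, x42}, {x40, x43}, {x41, x42}, {x42, x43}, {x39, x40, x43}, {x40, x41, x42}, {x40, x42, x43}, {x41, x42, x43}, {x39, x40, x42, x43}, {x40, x41, x42, x43}, {x39, x40, x41, x42, x43}}.
int(A) = ⋃ {U ∈ τ : U ⊆ A}. Opens contained in A: ∅, {x41}.
Taking the union of these: int(A) = {x41}.
cl(A) = ⋂ {C closed : A ⊆ C}. Closed sets containing A: {x41, x42}, {x40, x41, x42}, {x41, x42, x43}, {x40, x41, x42, x43}, {x39, x40, x41, x42, x43}.
Intersecting these: cl(A) = {x41, x42}.
∂A = cl(A) ∖ int(A) = {x41, x42} ∖ {x41} = {x42}.


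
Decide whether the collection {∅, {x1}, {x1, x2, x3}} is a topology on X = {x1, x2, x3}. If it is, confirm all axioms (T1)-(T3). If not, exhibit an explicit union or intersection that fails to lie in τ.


τ IS a topology on X.

Axiom (T1): ∅ ∈ τ? Yes; X ∈ τ? Yes.
Axiom (T2/T3): check pairwise unions and intersections of members of τ.
All pairwise intersections and unions checked — each lies in τ. Therefore τ satisfies (T1), (T2), (T3): it IS a topology on X.


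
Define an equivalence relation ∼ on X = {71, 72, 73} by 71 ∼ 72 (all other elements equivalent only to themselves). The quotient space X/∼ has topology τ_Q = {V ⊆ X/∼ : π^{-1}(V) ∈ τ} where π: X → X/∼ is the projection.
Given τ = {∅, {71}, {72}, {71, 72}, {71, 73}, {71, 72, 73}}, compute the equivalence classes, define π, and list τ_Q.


X/∼ = {[71=72], [73]}; |τ_Q| = 3.

Equivalence classes: [71=72], [73].
Quotient map π: X → X/∼ sends 71 ↦ [71=72], 72 ↦ [71=72], 73 ↦ [73].
For each subset V ⊆ X/∼, compute π^{-1}(V) ⊆ X and check whether π^{-1}(V) ∈ τ. V is open in τ_Q iff π^{-1}(V) ∈ τ.
  V = {}: π^{-1}(V) = ∅ ∈ τ ✓.
  V = {[71=72]}: π^{-1}(V) = {71, 72} ∈ τ ✓.
  V = {[73]}: π^{-1}(V) = {73} ∉ τ ✗.
  V = {[71=72], [73]}: π^{-1}(V) = {71, 72, 73} ∈ τ ✓.
Open sets in the quotient: τ_Q = {{}, {[71=72]}, {[71=72], [73]}} (3 elements).


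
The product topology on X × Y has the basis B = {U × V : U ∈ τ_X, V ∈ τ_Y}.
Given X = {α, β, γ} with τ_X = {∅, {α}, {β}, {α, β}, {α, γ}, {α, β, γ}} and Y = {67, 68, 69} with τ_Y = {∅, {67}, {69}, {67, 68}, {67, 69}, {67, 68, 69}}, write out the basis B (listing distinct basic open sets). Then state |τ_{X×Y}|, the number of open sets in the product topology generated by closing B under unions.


Basis B = {∅ × ∅, {α} × {67}, {α} × {69}, {β} × {67}, {β} × {69}, {α} × {67, 68}, {α} × {67, 69}, {α, β} × {67}, {α, γ} × {67}, {α, β} × {69}, {α, γ} × {69}, {β} × {67, 68}, {β} × {67, 69}, {α} × {67, 68, 69}, {α, β, γ} × {67}, {α, β, γ} × {69}, {β} × {67, 68, 69}, {α, β} × {67, 68}, {α, γ} × {67, 68}, {α, β} × {67, 69}, {α, γ} × {67, 69}, {α, β} × {67, 68, 69}, {α, γ} × {67, 68, 69}, {α, β, γ} × {67, 68}, {α, β, γ} × {67, 69}, {α, β, γ} × {67, 68, 69}}; |τ_{X×Y}| = 108.

Enumerate products U × V with U ∈ τ_X, V ∈ τ_Y (deduplicated):
  ∅ × ∅ = {} (∅)
  {α} × {67} = {(α,67)}
  {α} × {69} = {(α,69)}
  {β} × {67} = {(β,67)}
  {β} × {69} = {(β,69)}
  {α} × {67, 68} = {(α,67), (α,68)}
  {α} × {67, 69} = {(α,67), (α,69)}
  {α, β} × {67} = {(α,67), (β,67)}
  {α, γ} × {67} = {(α,67), (γ,67)}
  {α, β} × {69} = {(α,69), (β,69)}
  {α, γ} × {69} = {(α,69), (γ,69)}
  {β} × {67, 68} = {(β,67), (β,68)}
  {β} × {67, 69} = {(β,67), (β,69)}
  {α} × {67, 68, 69} = {(α,67), (α,68), (α,69)}
  {α, β, γ} × {67} = {(α,67), (β,67), (γ,67)}
  {α, β, γ} × {69} = {(α,69), (β,69), (γ,69)}
  {β} × {67, 68, 69} = {(β,67), (β,68), (β,69)}
  {α, β} × {67, 68} = {(α,67), (α,68), (β,67), (β,68)}
  {α, γ} × {67, 68} = {(α,67), (α,68), (γ,67), (γ,68)}
  {α, β} × {67, 69} = {(α,67), (α,69), (β,67), (β,69)}
  {α, γ} × {67, 69} = {(α,67), (α,69), (γ,67), (γ,69)}
  {α, β} × {67, 68, 69} = {(α,67), (α,68), (α,69), (β,67), (β,68), (β,69)}
  {α, γ} × {67, 68, 69} = {(α,67), (α,68), (α,69), (γ,67), (γ,68), (γ,69)}
  {α, β, γ} × {67, 68} = {(α,67), (α,68), (β,67), (β,68), (γ,67), (γ,68)}
  {α, β, γ} × {67, 69} = {(α,67), (α,69), (β,67), (β,69), (γ,67), (γ,69)}
  {α, β, γ} × {67, 68, 69} = {(α,67), (α,68), (α,69), (β,67), (β,68), (β,69), (γ,67), (γ,68), (γ,69)}
These 26 distinct sets form the basis B.
Close under arbitrary unions to get τ_{X×Y}; counting gives |τ_{X×Y}| = 108.


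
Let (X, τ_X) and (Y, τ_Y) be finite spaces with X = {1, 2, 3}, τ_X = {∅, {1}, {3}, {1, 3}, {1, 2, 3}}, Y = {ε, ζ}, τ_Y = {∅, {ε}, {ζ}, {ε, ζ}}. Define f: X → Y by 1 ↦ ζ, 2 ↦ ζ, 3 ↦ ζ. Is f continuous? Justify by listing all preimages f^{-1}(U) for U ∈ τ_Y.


f IS continuous.

Compute f^{-1}(U) for each U ∈ τ_Y:
  U = ∅: f^{-1}(U) = ∅ ∈ τ_X ✓.
  U = {ε}: f^{-1}(U) = ∅ ∈ τ_X ✓.
  U = {ζ}: f^{-1}(U) = {1, 2, 3} ∈ τ_X ✓.
  U = {ε, ζ}: f^{-1}(U) = {1, 2, 3} ∈ τ_X ✓.
Every preimage lies in τ_X, so f IS continuous.


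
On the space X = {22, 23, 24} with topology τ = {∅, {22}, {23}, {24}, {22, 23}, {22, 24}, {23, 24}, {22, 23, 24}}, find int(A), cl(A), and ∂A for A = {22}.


int(A) = {22}, cl(A) = {22}, ∂A = ∅.

Closed sets in (X, τ) are complements of opens:
  closed(X, τ) = {∅, {22}, {23}, {24}, {22, 23}, {22, 24}, {23, 24}, {22, 23, 24}}.
int(A) = ⋃ {U ∈ τ : U ⊆ A}. Opens contained in A: ∅, {22}.
Taking the union of these: int(A) = {22}.
cl(A) = ⋂ {C closed : A ⊆ C}. Closed sets containing A: {22}, {22, 23}, {22, 24}, {22, 23, 24}.
Intersecting these: cl(A) = {22}.
∂A = cl(A) ∖ int(A) = {22} ∖ {22} = ∅.


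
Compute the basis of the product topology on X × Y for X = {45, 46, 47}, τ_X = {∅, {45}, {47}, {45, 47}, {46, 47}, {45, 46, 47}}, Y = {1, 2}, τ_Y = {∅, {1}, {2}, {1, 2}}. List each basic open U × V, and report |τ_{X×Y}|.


Basis B = {∅ × ∅, {45} × {1}, {45} × {2}, {47} × {1}, {47} × {2}, {45} × {1, 2}, {45, 47} × {1}, {45, 47} × {2}, {46, 47} × {1}, {46, 47} × {2}, {47} × {1, 2}, {45, 46, 47} × {1}, {45, 46, 47} × {2}, {45, 47} × {1, 2}, {46, 47} × {1, 2}, {45, 46, 47} × {1, 2}}; |τ_{X×Y}| = 36.

Enumerate products U × V with U ∈ τ_X, V ∈ τ_Y (deduplicated):
  ∅ × ∅ = {} (∅)
  {45} × {1} = {(45,1)}
  {45} × {2} = {(45,2)}
  {47} × {1} = {(47,1)}
  {47} × {2} = {(47,2)}
  {45} × {1, 2} = {(45,1), (45,2)}
  {45, 47} × {1} = {(45,1), (47,1)}
  {45, 47} × {2} = {(45,2), (47,2)}
  {46, 47} × {1} = {(46,1), (47,1)}
  {46, 47} × {2} = {(46,2), (47,2)}
  {47} × {1, 2} = {(47,1), (47,2)}
  {45, 46, 47} × {1} = {(45,1), (46,1), (47,1)}
  {45, 46, 47} × {2} = {(45,2), (46,2), (47,2)}
  {45, 47} × {1, 2} = {(45,1), (45,2), (47,1), (47,2)}
  {46, 47} × {1, 2} = {(46,1), (46,2), (47,1), (47,2)}
  {45, 46, 47} × {1, 2} = {(45,1), (45,2), (46,1), (46,2), (47,1), (47,2)}
These 16 distinct sets form the basis B.
Close under arbitrary unions to get τ_{X×Y}; counting gives |τ_{X×Y}| = 36.


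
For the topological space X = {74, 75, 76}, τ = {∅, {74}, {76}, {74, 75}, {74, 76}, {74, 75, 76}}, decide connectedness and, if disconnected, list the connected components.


(X, τ) is disconnected; components = [{76}, {74, 75}].

Find clopen sets (U ∈ τ with X ∖ U ∈ τ):
  U = ∅, X ∖ U = {74, 75, 76} — both open, so U is clopen.
  U = {76}, X ∖ U = {74, 75} — both open, so U is clopen.
  U = {74, 75}, X ∖ U = {76} — both open, so U is clopen.
  U = {74, 75, 76}, X ∖ U = ∅ — both open, so U is clopen.
Nontrivial clopen(s) exist: e.g. {76}. So (X, τ) is disconnected.
Compute connected components by grouping points that agree on all clopens:
  component: {76}
  component: {74, 75}


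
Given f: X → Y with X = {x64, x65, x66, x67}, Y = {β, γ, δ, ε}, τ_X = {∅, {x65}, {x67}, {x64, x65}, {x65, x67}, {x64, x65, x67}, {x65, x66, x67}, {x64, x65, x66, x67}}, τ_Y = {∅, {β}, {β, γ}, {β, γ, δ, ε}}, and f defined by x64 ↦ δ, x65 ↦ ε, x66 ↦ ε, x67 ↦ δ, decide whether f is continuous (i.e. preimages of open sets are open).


f IS continuous.

Compute f^{-1}(U) for each U ∈ τ_Y:
  U = ∅: f^{-1}(U) = ∅ ∈ τ_X ✓.
  U = {β}: f^{-1}(U) = ∅ ∈ τ_X ✓.
  U = {β, γ}: f^{-1}(U) = ∅ ∈ τ_X ✓.
  U = {β, γ, δ, ε}: f^{-1}(U) = {x64, x65, x66, x67} ∈ τ_X ✓.
Every preimage lies in τ_X, so f IS continuous.


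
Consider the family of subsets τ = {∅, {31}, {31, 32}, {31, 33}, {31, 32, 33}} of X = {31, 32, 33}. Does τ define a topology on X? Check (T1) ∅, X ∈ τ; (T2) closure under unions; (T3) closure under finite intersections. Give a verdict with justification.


τ IS a topology on X.

Axiom (T1): ∅ ∈ τ? Yes; X ∈ τ? Yes.
Axiom (T2/T3): check pairwise unions and intersections of members of τ.
All pairwise intersections and unions checked — each lies in τ. Therefore τ satisfies (T1), (T2), (T3): it IS a topology on X.


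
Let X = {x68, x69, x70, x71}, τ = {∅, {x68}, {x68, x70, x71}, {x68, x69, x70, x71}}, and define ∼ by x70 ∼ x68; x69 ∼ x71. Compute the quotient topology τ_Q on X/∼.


X/∼ = {[x68=x70], [x69=x71]}; |τ_Q| = 2.

Equivalence classes: [x68=x70], [x69=x71].
Quotient map π: X → X/∼ sends x68 ↦ [x68=x70], x69 ↦ [x69=x71], x70 ↦ [x68=x70], x71 ↦ [x69=x71].
For each subset V ⊆ X/∼, compute π^{-1}(V) ⊆ X and check whether π^{-1}(V) ∈ τ. V is open in τ_Q iff π^{-1}(V) ∈ τ.
  V = {}: π^{-1}(V) = ∅ ∈ τ ✓.
  V = {[x68=x70]}: π^{-1}(V) = {x68, x70} ∉ τ ✗.
  V = {[x69=x71]}: π^{-1}(V) = {x69, x71} ∉ τ ✗.
  V = {[x68=x70], [x69=x71]}: π^{-1}(V) = {x68, x69, x70, x71} ∈ τ ✓.
Open sets in the quotient: τ_Q = {{}, {[x68=x70], [x69=x71]}} (2 elements).


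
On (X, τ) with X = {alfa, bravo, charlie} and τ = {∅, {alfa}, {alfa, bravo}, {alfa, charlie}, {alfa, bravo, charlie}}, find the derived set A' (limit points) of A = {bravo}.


A' = ∅

For each x ∈ X, list the open sets U ∈ τ with x ∈ U, then check whether U ∩ (A ∖ {x}) ≠ ∅ for every such U.
  x = alfa: open {alfa} ∋ x has {alfa} ∩ (A ∖ {alfa}) = ∅, so x is NOT a limit point.
  x = bravo: open {alfa, bravo} ∋ x has {alfa, bravo} ∩ (A ∖ {bravo}) = ∅, so x is NOT a limit point.
  x = charlie: open {alfa, charlie} ∋ x has {alfa, charlie} ∩ (A ∖ {charlie}) = ∅, so x is NOT a limit point.
Collecting: A' = ∅.


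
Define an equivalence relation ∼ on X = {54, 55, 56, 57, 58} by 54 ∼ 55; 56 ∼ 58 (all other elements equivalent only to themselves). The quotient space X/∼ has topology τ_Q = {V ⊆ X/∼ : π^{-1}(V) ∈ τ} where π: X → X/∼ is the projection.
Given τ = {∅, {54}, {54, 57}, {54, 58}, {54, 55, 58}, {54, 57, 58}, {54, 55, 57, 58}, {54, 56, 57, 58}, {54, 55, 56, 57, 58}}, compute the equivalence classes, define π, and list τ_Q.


X/∼ = {[54=55], [56=58], [57]}; |τ_Q| = 2.

Equivalence classes: [54=55], [56=58], [57].
Quotient map π: X → X/∼ sends 54 ↦ [54=55], 55 ↦ [54=55], 56 ↦ [56=58], 57 ↦ [57], 58 ↦ [56=58].
For each subset V ⊆ X/∼, compute π^{-1}(V) ⊆ X and check whether π^{-1}(V) ∈ τ. V is open in τ_Q iff π^{-1}(V) ∈ τ.
  V = {}: π^{-1}(V) = ∅ ∈ τ ✓.
  V = {[54=55]}: π^{-1}(V) = {54, 55} ∉ τ ✗.
  V = {[56=58]}: π^{-1}(V) = {56, 58} ∉ τ ✗.
  V = {[54=55], [56=58]}: π^{-1}(V) = {54, 55, 56, 58} ∉ τ ✗.
  V = {[57]}: π^{-1}(V) = {57} ∉ τ ✗.
  V = {[54=55], [57]}: π^{-1}(V) = {54, 55, 57} ∉ τ ✗.
  V = {[56=58], [57]}: π^{-1}(V) = {56, 57, 58} ∉ τ ✗.
  V = {[54=55], [56=58], [57]}: π^{-1}(V) = {54, 55, 56, 57, 58} ∈ τ ✓.
Open sets in the quotient: τ_Q = {{}, {[54=55], [56=58], [57]}} (2 elements).


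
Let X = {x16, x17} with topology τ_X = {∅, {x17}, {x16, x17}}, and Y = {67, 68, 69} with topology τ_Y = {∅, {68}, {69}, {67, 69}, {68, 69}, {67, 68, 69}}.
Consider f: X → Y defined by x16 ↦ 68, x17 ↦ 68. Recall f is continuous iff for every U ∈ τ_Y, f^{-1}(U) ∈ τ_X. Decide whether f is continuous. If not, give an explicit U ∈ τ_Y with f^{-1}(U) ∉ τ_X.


f IS continuous.

Compute f^{-1}(U) for each U ∈ τ_Y:
  U = ∅: f^{-1}(U) = ∅ ∈ τ_X ✓.
  U = {68}: f^{-1}(U) = {x16, x17} ∈ τ_X ✓.
  U = {69}: f^{-1}(U) = ∅ ∈ τ_X ✓.
  U = {67, 69}: f^{-1}(U) = ∅ ∈ τ_X ✓.
  U = {68, 69}: f^{-1}(U) = {x16, x17} ∈ τ_X ✓.
  U = {67, 68, 69}: f^{-1}(U) = {x16, x17} ∈ τ_X ✓.
Every preimage lies in τ_X, so f IS continuous.


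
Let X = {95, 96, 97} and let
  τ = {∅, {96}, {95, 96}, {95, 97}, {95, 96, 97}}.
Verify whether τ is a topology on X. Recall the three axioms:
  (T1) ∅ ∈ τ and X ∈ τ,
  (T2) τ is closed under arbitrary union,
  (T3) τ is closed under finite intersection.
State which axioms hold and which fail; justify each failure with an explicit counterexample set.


τ is NOT a topology on X.

Axiom (T1): ∅ ∈ τ? Yes; X ∈ τ? Yes.
Axiom (T2/T3): check pairwise unions and intersections of members of τ.
Counterexample for (T3): {95, 96} ∩ {95, 97} = {95} ∉ τ. Therefore τ is NOT a topology.
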